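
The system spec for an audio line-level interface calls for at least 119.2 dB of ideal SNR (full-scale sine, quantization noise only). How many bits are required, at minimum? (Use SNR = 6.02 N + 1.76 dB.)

20 bits

N ≥ (119.2 − 1.76)/6.02 = 19.508 → N_min = 20.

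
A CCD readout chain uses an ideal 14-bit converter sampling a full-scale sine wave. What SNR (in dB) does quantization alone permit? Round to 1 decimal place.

SNR = 6.02·14 + 1.76 = 86.04 dB.

86.0 dB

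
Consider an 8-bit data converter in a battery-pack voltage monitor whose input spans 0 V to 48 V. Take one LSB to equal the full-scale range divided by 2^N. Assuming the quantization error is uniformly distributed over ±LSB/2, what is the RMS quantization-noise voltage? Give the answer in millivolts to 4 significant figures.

54.13 mV

V_FS = 48 V.
Step size = 48/256 V = 187.500 mV.
V_rms = LSB/√12 = 187.500 mV / √12 = 54.13 mV.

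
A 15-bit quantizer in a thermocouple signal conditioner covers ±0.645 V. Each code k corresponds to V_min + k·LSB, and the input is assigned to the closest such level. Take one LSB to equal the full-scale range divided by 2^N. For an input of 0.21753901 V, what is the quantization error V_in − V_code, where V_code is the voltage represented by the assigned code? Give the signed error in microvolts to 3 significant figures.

Full-scale range = 0.645 V − (-0.645 V) = 1.29 V. LSB = 1.29 V / 2^15 ≈ 39.37 µV.
Position in LSBs: (0.21753901 − (-0.645)) × 32768/1.29 = 21909.8281; rounding gives k = 21910.
V_code = -0.645 + (21910/32768) × 1.29 = 0.21754577637 V.
e = 0.21753901 − (0.21754577637) = −6.77 µV.

−6.77 µV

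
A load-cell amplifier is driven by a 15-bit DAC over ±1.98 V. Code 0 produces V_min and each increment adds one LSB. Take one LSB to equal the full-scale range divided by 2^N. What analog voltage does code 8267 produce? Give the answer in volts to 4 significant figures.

The full-scale span is 1.98 − (-1.98) = 3.96 V. LSB = 3.96 V / 2^15.
V_out = -1.98 + 8267 × (3.96/32768) V
      = -1.98 V + 0.999064 V = -0.980936 V.

-0.9809 V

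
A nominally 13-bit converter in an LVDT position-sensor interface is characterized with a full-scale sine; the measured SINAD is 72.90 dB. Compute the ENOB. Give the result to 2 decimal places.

11.82 bits

(72.90 − 1.76) / 6.02 = 71.14/6.02 = 11.8173 effective bits.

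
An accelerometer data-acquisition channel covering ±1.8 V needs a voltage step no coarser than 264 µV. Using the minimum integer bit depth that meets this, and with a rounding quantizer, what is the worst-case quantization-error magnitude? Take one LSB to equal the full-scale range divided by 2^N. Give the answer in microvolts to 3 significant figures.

110 µV

Full-scale range = 1.8 V − (-1.8 V) = 3.6 V.
Required number of levels: 3.6/264 µV = 13636; smallest N with 2^N ≥ that is 14.
One LSB is 3.6 V / 16384 = 219.73 µV.
Half an LSB is 110 µV.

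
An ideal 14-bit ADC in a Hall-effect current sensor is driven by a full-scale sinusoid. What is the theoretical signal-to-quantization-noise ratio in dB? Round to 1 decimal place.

86.0 dB

6.02(14) + 1.76 = 84.28 + 1.76 = 86.04 dB.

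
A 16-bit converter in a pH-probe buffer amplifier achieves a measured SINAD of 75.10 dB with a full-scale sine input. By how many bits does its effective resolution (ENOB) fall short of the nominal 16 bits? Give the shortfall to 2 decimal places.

N_eff = (75.10 − 1.76)/6.02 = 12.1827 bits.
16 − 12.1827 = 3.82 bits below nominal.

3.82 bits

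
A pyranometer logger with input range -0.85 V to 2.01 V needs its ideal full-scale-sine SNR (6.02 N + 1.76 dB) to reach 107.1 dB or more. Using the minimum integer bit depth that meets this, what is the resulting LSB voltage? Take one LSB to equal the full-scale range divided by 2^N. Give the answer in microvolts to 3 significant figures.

10.9 µV

The full-scale span is 2.01 − (-0.85) = 2.86 V.
6.02 N + 1.76 ≥ 107.1 gives N ≥ 17.498, so the minimum integer is 18.
LSB = 2.86 V ÷ 2^18 = 2.86/262144 V = 10.9 µV.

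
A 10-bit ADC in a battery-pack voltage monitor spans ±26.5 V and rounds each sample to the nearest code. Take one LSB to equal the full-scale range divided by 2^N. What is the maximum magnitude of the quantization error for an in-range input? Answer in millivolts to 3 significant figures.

Range = 26.5 − (-26.5) = 53 V.
LSB = 53 V / 2^10 = 51.758 mV.
|e|_max = LSB/2 = 25.9 mV.

25.9 mV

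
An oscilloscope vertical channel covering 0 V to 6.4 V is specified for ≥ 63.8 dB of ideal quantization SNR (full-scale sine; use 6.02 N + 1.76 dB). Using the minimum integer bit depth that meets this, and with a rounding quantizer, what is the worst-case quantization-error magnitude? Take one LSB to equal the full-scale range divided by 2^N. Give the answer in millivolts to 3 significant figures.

Range is 6.4 V.
Required N = ⌈(63.8 − 1.76)/6.02⌉ = ⌈10.306⌉ = 11.
LSB = 6.4 V ÷ 2^11 = 6.4/2048 V = 3.1250 mV.
|e|_max = LSB/2 = 1.56 mV.

1.56 mV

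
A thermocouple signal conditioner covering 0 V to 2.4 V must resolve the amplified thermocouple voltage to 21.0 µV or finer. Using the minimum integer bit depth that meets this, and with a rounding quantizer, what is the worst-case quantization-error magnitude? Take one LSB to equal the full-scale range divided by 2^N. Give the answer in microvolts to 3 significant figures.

9.16 µV

V_FS = 2.4 V.
2.4 V / 21.0 µV = 114300. Since 2^16 = 65536 and 2^17 = 131072, N = 17.
One LSB is 2.4 V / 131072 = 18.311 µV.
Half an LSB is 9.16 µV.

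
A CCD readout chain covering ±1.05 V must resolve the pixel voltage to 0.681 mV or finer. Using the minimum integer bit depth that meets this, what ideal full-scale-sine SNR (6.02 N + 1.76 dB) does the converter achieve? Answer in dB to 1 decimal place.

74.0 dB

The full-scale span is 1.05 − (-1.05) = 2.1 V.
Required number of levels: 2.1/0.681 mV = 3083.7; smallest N with 2^N ≥ that is 12.
6.02(12) + 1.76 = 74.00 dB.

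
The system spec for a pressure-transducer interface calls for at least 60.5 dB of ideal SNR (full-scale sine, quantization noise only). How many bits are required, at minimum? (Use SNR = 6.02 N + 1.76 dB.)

Required N = ⌈(60.5 − 1.76)/6.02⌉ = ⌈9.757⌉ = 10.

10 bits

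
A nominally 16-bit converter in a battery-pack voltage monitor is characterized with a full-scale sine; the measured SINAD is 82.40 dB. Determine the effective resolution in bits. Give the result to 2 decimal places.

(82.40 − 1.76) / 6.02 = 80.64/6.02 = 13.3953 effective bits.

13.40 bits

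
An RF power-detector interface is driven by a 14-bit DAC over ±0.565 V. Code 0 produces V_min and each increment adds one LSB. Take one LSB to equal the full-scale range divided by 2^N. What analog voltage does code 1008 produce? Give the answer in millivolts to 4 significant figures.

-495.5 mV

The full-scale span is 0.565 − (-0.565) = 1.13 V. LSB = 1.13 V / 2^14.
V_out = V_min + code × LSB = -0.565 V + 1008 × 1.13 V / 16384
      = -0.565 + 0.0695215 = -0.495479 V.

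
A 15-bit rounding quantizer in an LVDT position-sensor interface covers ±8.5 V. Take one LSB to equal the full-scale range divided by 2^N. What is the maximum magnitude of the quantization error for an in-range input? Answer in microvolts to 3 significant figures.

259 µV

Span: 8.5 V − (-8.5 V) = 17 V.
LSB = 17 V ÷ 2^15 = 17/32768 V = 0.51880 mV.
Worst-case error for round-to-nearest is half an LSB: 259 µV.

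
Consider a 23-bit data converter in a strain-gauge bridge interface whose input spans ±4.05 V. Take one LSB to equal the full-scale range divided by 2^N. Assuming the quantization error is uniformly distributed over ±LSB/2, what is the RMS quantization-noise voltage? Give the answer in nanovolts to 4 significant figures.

Full-scale range = 4.05 V − (-4.05 V) = 8.1 V.
Step size = 8.1/8388608 V = 0.965595 µV.
σ_q = LSB/√12 = 0.965595 µV/3.4641 = 278.7 nV.

278.7 nV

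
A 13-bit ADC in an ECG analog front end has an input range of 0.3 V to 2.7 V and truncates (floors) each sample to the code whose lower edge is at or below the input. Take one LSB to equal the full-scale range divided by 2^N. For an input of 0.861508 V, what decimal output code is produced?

1916

Range = 2.7 − (0.3) = 2.4 V. LSB = 2.4 V / 2^13 ≈ 293.0 µV.
(V_in − V_min) × 2^13/range = (0.861508 − (0.3)) × 8192/2.4 = 1916.614.
Floor → code = 1916.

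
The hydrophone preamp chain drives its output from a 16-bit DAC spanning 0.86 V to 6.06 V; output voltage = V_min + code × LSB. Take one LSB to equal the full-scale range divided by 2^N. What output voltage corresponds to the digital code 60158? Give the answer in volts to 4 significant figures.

Full-scale range = 6.06 V − (0.86 V) = 5.2 V. LSB = 5.2 V / 2^16.
V_out = V_min + code × LSB = 0.86 V + 60158 × 5.2 V / 65536
      = 0.86 V + 4.77328 V = 5.63328 V.

5.633 V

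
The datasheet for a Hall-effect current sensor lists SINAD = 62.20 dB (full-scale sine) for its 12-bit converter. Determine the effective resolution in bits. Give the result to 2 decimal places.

10.04 bits

ENOB = (62.20 − 1.76)/6.02 = 10.0399 bits.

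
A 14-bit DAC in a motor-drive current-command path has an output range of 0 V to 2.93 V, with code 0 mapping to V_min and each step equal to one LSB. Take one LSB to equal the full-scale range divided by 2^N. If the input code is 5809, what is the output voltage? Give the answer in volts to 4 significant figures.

V_FS = 2.93 V. LSB = 2.93 V / 2^14.
V_out = V_min + code × LSB = 0 V + 5809 × 2.93 V / 16384
      = 0 + 1.03884 = 1.03884 V.

1.039 V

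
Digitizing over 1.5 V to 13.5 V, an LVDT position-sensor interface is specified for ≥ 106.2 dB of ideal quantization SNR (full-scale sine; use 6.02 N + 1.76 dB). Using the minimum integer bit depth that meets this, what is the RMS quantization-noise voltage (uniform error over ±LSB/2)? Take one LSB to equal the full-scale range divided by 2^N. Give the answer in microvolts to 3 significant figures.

13.2 µV

Range = 13.5 − (1.5) = 12 V.
6.02 N + 1.76 ≥ 106.2 gives N ≥ 17.349, so the minimum integer is 18.
Step size = 12/262144 V = 45.776 µV.
RMS noise = LSB/√12 = 13.2 µV.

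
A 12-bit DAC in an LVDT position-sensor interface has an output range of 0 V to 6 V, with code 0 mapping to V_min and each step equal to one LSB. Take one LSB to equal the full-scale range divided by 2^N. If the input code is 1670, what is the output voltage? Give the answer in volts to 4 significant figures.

Full-scale range = 6 V. LSB = 6 V / 2^12.
Output = V_min + (1670/4096) × range = 0 + 0.407715 × 6 V
      = 0 V + 2.44629 V = 2.44629 V.

2.446 V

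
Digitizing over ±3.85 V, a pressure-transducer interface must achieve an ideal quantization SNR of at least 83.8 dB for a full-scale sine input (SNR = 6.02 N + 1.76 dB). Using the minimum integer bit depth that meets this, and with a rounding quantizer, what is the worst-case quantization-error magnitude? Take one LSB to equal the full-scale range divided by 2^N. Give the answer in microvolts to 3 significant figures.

Full-scale range = 3.85 V − (-3.85 V) = 7.7 V.
Solving 6.02 N ≥ 83.8 − 1.76: N ≥ 13.628. Round up → N = 14.
LSB = 7.7 V ÷ 2^14 = 7.7/16384 V = 469.97 µV.
Half an LSB is 235 µV.

235 µV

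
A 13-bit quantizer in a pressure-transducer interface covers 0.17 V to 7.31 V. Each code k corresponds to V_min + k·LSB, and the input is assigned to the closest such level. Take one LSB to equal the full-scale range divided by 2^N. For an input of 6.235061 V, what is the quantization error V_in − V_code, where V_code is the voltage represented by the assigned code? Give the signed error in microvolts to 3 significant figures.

−278 µV

The full-scale span is 7.31 − (0.17) = 7.14 V. LSB = 7.14 V / 2^13 ≈ 0.8716 mV.
Position in LSBs: (6.235061 − (0.17)) × 8192/7.14 = 6958.6806; rounding gives k = 6959.
V_code = V_min + k × range/2^13 = 0.17 + 6959 × 7.14/8192 = 6.235339355 V.
V_in − V_code = 6.235061 − (6.235339355) = −278 µV.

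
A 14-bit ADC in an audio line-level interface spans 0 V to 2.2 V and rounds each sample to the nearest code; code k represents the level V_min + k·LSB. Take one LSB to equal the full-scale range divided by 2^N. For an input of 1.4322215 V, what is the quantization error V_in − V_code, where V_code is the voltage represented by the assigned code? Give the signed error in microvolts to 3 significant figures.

+19.4 µV

Full-scale range = 2.2 V. LSB = 2.2 V / 2^14 ≈ 134.3 µV.
(1.4322215 − (0)) / LSB = 1.4322215 × 16384/2.2 = 10666.1441. Nearest integer: k = 10666.
V_code = V_min + k × range/2^14 = 0 + 10666 × 2.2/16384 = 1.4322021484 V.
V_in − V_code = 1.4322215 − (1.4322021484) = +19.4 µV.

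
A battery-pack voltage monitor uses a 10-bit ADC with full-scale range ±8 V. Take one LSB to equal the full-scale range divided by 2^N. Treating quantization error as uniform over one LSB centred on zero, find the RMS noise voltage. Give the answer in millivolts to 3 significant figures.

Span: 8 V − (-8 V) = 16 V.
LSB = 16 V / 2^10 = 15.625 mV.
σ_q = LSB/√12 = 15.625 mV/3.4641 = 4.51 mV.

4.51 mV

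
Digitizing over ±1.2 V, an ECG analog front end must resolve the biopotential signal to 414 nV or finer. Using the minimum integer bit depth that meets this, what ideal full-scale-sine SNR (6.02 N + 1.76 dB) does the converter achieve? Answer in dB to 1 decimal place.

140.2 dB

The full-scale span is 1.2 − (-1.2) = 2.4 V.
Levels needed ≥ 2.4/414 nV = 5.797e6. 2^23 = 8388608 suffices, so N_min = 23.
SNR = 6.02 × 23 + 1.76 = 140.22 dB.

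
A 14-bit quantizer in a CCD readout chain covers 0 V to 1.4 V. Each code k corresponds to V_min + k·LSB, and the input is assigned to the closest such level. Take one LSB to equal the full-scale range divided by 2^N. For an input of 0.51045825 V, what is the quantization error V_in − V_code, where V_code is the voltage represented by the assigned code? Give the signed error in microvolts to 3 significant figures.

−15.4 µV

Range is 1.4 V. LSB = 1.4 V / 2^14 ≈ 85.45 µV.
(0.51045825 − (0)) / LSB = 0.51045825 × 16384/1.4 = 5973.8200. Nearest integer: k = 5974.
V_code = V_min + k × range/2^14 = 0 + 5974 × 1.4/16384 = 0.51047363281 V.
e = 0.51045825 − (0.51047363281) = −15.4 µV.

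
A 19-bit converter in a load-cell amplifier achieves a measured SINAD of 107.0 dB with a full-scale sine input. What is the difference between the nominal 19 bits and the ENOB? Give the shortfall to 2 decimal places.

N_eff = (107.0 − 1.76)/6.02 = 17.4817 bits.
19 − 17.4817 = 1.52 bits below nominal.

1.52 bits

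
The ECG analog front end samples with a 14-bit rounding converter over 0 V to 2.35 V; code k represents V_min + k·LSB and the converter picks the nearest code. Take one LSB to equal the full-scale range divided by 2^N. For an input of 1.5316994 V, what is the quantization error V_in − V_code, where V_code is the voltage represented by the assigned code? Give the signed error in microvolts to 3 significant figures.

−17.5 µV

Span = 2.35 V. LSB = 2.35 V / 2^14 ≈ 143.4 µV.
Position in LSBs: (1.5316994 − (0)) × 16384/2.35 = 10678.8779; rounding gives k = 10679.
Reconstructed level: 0 + 10679 × 2.35/16384 V = 1.5317169189 V.
e = 1.5316994 − (1.5317169189) = −17.5 µV.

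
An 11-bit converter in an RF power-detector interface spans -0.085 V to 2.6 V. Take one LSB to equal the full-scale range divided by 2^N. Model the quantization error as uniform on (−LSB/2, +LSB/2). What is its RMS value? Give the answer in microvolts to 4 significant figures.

Span: 2.6 V − (-0.085 V) = 2.685 V.
One LSB is 2.685 V / 2048 = 1.31104 mV.
RMS of a uniform error over width LSB is LSB/√12 = 378.5 µV.

378.5 µV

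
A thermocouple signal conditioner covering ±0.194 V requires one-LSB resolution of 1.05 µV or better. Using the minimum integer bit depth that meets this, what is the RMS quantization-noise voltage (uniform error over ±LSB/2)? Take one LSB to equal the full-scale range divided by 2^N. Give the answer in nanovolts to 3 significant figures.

214 nV

Full-scale range = 0.194 V − (-0.194 V) = 0.388 V.
Need 2^N ≥ 0.388 V / 1.05 µV = 369500 → N_min = 19.
LSB = 0.388 V / 2^19 = 0.74005 µV.
V_rms = LSB/√12 = 214 nV.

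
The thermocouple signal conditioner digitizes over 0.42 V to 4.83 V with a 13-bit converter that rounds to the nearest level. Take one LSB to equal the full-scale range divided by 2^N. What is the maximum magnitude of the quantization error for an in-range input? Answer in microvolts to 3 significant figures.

269 µV

Span: 4.83 V − (0.42 V) = 4.41 V.
Step size = 4.41/8192 V = 0.53833 mV.
|e|_max = LSB/2 = 269 µV.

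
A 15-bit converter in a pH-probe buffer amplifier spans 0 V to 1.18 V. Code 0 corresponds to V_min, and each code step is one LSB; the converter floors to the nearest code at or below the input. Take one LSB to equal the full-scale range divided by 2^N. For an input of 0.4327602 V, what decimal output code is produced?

12017

Span = 1.18 V. LSB = 1.18 V / 2^15 ≈ 36.01 µV.
V_in − V_min = 0.4327602 − (0) = 0.4327602 V.
Divide by LSB: 0.4327602 × 32768/1.18 = 12017.5307.
Truncating gives code 12017.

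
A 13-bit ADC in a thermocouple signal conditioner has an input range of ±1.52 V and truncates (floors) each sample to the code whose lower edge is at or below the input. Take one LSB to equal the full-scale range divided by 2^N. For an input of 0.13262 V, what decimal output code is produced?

Range = 1.52 − (-1.52) = 3.04 V. LSB = 3.04 V / 2^13 ≈ 371.1 µV.
(V_in − V_min) × 2^13/range = (0.13262 − (-1.52)) × 8192/3.04 = 4453.376.
Floor → code = 4453.

4453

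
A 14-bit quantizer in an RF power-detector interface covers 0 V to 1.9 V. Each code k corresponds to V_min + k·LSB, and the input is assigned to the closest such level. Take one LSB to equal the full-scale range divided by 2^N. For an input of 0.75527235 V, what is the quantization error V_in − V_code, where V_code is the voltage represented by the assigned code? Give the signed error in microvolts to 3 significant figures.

−19.4 µV

Range is 1.9 V. LSB = 1.9 V / 2^14 ≈ 116.0 µV.
(0.75527235 − (0)) / LSB = 0.75527235 × 16384/1.9 = 6512.8327. Nearest integer: k = 6513.
V_code = V_min + k × range/2^14 = 0 + 6513 × 1.9/16384 = 0.75529174805 V.
V_in − V_code = 0.75527235 − (0.75529174805) = −19.4 µV.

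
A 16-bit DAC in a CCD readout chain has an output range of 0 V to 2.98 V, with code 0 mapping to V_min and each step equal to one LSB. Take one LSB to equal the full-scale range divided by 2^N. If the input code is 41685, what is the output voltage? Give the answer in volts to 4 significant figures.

1.895 V

V_FS = 2.98 V. LSB = 2.98 V / 2^16.
V_out = 0 + 41685 × (2.98/65536) V
      = 0 V + 1.89547 V = 1.89547 V.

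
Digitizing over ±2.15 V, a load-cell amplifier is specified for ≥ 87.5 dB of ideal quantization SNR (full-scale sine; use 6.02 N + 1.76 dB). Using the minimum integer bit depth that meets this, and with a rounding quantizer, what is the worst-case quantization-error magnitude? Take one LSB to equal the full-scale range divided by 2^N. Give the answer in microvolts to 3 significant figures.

65.6 µV

Span: 2.15 V − (-2.15 V) = 4.3 V.
6.02 N + 1.76 ≥ 87.5 gives N ≥ 14.243, so the minimum integer is 15.
LSB = 4.3 V / 2^15 = 131.23 µV.
|e|_max = LSB/2 = 65.6 µV.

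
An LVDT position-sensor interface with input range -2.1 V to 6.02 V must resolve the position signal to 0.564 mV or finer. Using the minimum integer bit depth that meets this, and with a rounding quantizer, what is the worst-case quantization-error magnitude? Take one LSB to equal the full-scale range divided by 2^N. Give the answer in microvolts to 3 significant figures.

248 µV

Span: 6.02 V − (-2.1 V) = 8.12 V.
Levels needed ≥ 8.12/0.564 mV = 14400. 2^14 = 16384 suffices, so N_min = 14.
Step size = 8.12/16384 V = 495.61 µV.
Max error for round-to-nearest is LSB/2 = 248 µV.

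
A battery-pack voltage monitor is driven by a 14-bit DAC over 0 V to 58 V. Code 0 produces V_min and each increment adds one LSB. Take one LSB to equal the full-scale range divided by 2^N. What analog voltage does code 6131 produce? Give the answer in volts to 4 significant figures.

Range is 58 V. LSB = 58 V / 2^14.
V_out = V_min + code × LSB = 0 V + 6131 × 58 V / 16384
      = 0 V + 21.7040 V = 21.7040 V.

21.70 V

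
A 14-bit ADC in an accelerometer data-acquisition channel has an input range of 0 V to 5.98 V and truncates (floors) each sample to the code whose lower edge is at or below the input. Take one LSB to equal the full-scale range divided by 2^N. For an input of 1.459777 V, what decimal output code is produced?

3999

Full-scale range = 5.98 V. LSB = 5.98 V / 2^14 ≈ 365.0 µV.
(V_in − V_min) × 2^14/range = (1.459777 − (0)) × 16384/5.98 = 3999.496.
Floor → code = 3999.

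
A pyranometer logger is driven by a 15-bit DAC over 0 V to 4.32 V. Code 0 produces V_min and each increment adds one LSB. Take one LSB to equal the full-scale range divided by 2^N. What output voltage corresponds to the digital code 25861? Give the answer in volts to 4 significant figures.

3.409 V

Span = 4.32 V. LSB = 4.32 V / 2^15.
V_out = 0 + 25861 × (4.32/32768) V
      = 0 + 3.40941 = 3.40941 V.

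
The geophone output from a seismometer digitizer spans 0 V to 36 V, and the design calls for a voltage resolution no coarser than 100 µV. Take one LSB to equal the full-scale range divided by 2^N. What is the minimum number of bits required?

19 bits

Range is 36 V.
Required number of levels: 36/100 µV = 360000; smallest N with 2^N ≥ that is 19.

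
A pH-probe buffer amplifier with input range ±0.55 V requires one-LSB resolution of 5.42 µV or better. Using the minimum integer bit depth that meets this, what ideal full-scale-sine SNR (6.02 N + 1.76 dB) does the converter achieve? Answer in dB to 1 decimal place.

Range = 0.55 − (-0.55) = 1.1 V.
1.1 V / 5.42 µV = 203000. Since 2^17 = 131072 and 2^18 = 262144, N = 18.
Ideal SNR at N = 18: 6.02·18 + 1.76 = 110.1 dB.

110.1 dB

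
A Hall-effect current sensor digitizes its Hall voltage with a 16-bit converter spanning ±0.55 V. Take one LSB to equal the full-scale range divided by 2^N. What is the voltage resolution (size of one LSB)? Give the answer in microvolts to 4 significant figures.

The full-scale span is 0.55 − (-0.55) = 1.1 V.
2^16 = 65536 levels.
Step size = 1.1/65536 V = 16.78 µV.

16.78 µV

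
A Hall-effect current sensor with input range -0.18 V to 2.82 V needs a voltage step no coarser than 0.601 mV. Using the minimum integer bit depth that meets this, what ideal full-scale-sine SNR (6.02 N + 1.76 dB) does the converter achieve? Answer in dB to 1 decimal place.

The full-scale span is 2.82 − (-0.18) = 3 V.
Required number of levels: 3/0.601 mV = 4991.7; smallest N with 2^N ≥ that is 13.
6.02(13) + 1.76 = 80.02 dB.

80.0 dB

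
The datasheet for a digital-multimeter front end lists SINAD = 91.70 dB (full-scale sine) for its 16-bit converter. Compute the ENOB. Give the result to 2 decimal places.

(91.70 − 1.76) / 6.02 = 89.94/6.02 = 14.9402 effective bits.

14.94 bits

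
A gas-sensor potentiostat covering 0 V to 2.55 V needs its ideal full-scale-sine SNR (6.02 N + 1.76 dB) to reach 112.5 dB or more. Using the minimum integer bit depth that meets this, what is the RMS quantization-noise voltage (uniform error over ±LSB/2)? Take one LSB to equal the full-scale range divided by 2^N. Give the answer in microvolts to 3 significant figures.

Range is 2.55 V.
Solving 6.02 N ≥ 112.5 − 1.76: N ≥ 18.395. Round up → N = 19.
LSB = 2.55 V / 2^19 = 4.8637 µV.
V_rms = LSB/√12 = 1.40 µV.

1.40 µV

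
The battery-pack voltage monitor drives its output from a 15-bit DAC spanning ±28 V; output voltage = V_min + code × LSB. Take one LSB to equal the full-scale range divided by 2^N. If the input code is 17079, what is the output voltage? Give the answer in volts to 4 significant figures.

1.188 V

Range = 28 − (-28) = 56 V. LSB = 56 V / 2^15.
V_out = V_min + code × LSB = -28 V + 17079 × 56 V / 32768
      = -28 + 29.1877 = 1.18774 V.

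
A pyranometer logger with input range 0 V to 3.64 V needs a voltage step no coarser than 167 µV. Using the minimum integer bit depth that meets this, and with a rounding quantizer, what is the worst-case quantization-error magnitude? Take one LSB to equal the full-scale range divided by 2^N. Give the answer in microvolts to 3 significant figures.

Span = 3.64 V.
Need 2^N ≥ 3.64 V / 167 µV = 21800 → N_min = 15.
LSB = 3.64 V ÷ 2^15 = 3.64/32768 V = 111.08 µV.
Half an LSB is 55.5 µV.

55.5 µV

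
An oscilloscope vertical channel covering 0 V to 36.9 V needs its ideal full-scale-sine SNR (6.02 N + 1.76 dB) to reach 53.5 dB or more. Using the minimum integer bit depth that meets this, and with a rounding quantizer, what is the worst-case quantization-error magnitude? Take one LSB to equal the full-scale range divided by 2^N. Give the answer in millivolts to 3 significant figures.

V_FS = 36.9 V.
Required N = ⌈(53.5 − 1.76)/6.02⌉ = ⌈8.595⌉ = 9.
Step size = 36.9/512 V = 72.070 mV.
|e|_max = LSB/2 = 36.0 mV.

36.0 mV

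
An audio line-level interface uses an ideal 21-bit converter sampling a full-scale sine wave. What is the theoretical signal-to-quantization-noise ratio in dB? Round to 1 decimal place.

128.2 dB

6.02(21) + 1.76 = 126.42 + 1.76 = 128.18 dB.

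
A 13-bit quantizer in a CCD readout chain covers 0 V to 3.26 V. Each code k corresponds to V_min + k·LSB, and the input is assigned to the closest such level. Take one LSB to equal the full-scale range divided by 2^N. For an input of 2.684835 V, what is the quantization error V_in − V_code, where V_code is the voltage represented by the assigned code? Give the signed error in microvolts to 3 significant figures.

−128 µV

Full-scale range = 3.26 V. LSB = 3.26 V / 2^13 ≈ 397.9 µV.
(V_in − V_min)/LSB = (2.684835 − (0)) × 8192/3.26 = 6746.6774 → nearest code k = 6747.
Reconstructed level: 0 + 6747 × 3.26/8192 V = 2.684963379 V.
e = 2.684835 − (2.684963379) = −128 µV.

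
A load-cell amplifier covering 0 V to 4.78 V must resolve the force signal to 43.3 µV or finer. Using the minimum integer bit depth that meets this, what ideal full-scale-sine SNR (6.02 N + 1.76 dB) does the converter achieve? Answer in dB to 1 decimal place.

Full-scale range = 4.78 V.
Need 2^N ≥ 4.78 V / 43.3 µV = 110400 → N_min = 17.
6.02(17) + 1.76 = 104.10 dB.

104.1 dB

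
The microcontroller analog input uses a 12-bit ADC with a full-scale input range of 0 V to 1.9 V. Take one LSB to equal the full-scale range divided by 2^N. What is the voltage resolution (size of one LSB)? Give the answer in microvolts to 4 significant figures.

V_FS = 1.9 V.
Number of codes = 2^12 = 4096.
LSB = 1.9 V ÷ 2^12 = 1.9/4096 V = 463.9 µV.

463.9 µV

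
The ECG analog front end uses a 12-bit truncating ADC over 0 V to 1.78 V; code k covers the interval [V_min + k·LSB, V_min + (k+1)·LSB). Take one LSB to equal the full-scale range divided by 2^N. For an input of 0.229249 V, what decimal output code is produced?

Full-scale range = 1.78 V. LSB = 1.78 V / 2^12 ≈ 434.6 µV.
(V_in − V_min) × 2^12/range = (0.229249 − (0)) × 4096/1.78 = 527.530.
Floor → code = 527.

527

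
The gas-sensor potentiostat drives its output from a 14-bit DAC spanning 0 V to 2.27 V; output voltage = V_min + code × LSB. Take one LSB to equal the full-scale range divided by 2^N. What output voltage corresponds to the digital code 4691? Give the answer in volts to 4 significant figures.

V_FS = 2.27 V. LSB = 2.27 V / 2^14.
V_out = V_min + code × LSB = 0 V + 4691 × 2.27 V / 16384
      = 0 + 0.649937 = 0.649937 V.

0.6499 V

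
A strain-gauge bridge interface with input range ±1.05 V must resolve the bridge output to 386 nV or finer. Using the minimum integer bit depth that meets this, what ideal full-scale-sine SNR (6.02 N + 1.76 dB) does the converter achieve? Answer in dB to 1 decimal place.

140.2 dB

Full-scale range = 1.05 V − (-1.05 V) = 2.1 V.
Need 2^N ≥ 2.1 V / 386 nV = 5.440e6 → N_min = 23.
SNR = 6.02 × 23 + 1.76 = 140.22 dB.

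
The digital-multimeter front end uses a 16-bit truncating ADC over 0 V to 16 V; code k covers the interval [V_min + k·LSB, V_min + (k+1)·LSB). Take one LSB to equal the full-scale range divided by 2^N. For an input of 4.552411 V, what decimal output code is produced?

Span = 16 V. LSB = 16 V / 2^16 ≈ 244.1 µV.
V_in − V_min = 4.552411 − (0) = 4.552411 V.
Divide by LSB: 4.552411 × 65536/16 = 18646.6755.
Truncating gives code 18646.

18646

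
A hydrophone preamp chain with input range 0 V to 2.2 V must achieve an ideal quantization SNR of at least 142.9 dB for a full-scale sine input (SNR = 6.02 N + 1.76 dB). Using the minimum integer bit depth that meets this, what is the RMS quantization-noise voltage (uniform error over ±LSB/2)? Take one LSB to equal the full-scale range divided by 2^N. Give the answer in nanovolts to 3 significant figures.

37.9 nV

Span = 2.2 V.
6.02 N + 1.76 ≥ 142.9 gives N ≥ 23.445, so the minimum integer is 24.
Step size = 2.2/16777216 V = 131.13 nV.
σ_q = LSB/√12 = 131.13 nV/3.4641 = 37.9 nV.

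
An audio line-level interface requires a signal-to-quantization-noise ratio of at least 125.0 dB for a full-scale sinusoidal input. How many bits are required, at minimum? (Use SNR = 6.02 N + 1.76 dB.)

21 bits

6.02 N + 1.76 ≥ 125.0 gives N ≥ 20.472, so the minimum integer is 21.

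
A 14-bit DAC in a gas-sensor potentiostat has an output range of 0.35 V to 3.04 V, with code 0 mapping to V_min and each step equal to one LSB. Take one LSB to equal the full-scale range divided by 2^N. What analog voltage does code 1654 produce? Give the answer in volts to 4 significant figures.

0.6216 V

Full-scale range = 3.04 V − (0.35 V) = 2.69 V. LSB = 2.69 V / 2^14.
V_out = V_min + code × LSB = 0.35 V + 1654 × 2.69 V / 16384
      = 0.35 V + 0.271561 V = 0.621561 V.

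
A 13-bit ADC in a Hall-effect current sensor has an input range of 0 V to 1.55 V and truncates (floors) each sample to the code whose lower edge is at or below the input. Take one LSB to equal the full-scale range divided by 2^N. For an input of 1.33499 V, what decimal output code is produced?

7055

Span = 1.55 V. LSB = 1.55 V / 2^13 ≈ 189.2 µV.
V_in − V_min = 1.33499 − (0) = 1.33499 V.
Divide by LSB: 1.33499 × 8192/1.55 = 7055.6375.
Truncating gives code 7055.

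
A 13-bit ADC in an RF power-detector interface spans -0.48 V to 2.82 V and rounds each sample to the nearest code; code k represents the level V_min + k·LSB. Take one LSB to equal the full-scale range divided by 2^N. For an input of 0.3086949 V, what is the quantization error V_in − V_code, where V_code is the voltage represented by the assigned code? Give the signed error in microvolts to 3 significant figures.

Span: 2.82 V − (-0.48 V) = 3.3 V. LSB = 3.3 V / 2^13 ≈ 402.8 µV.
(V_in − V_min)/LSB = (0.3086949 − (-0.48)) × 8192/3.3 = 1957.8753 → nearest code k = 1958.
V_code = V_min + k × range/2^13 = -0.48 + 1958 × 3.3/8192 = 0.3087451172 V.
e = 0.3086949 − (0.3087451172) = −50.2 µV.

−50.2 µV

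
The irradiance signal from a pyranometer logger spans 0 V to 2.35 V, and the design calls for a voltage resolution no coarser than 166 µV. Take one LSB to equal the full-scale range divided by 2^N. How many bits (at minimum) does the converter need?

14 bits

Full-scale range = 2.35 V.
Need 2^N ≥ 2.35 V / 166 µV = 14160 → N_min = 14.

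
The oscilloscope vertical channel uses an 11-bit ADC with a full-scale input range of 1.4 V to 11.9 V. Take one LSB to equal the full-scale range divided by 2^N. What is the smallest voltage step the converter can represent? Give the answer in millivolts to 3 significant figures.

5.13 mV

Range = 11.9 − (1.4) = 10.5 V.
There are 2^11 = 2048 steps.
LSB = 10.5 V ÷ 2^11 = 10.5/2048 V = 5.13 mV.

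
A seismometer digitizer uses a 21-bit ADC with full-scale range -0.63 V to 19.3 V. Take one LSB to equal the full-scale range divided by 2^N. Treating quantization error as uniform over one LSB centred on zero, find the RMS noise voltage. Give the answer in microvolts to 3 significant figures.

2.74 µV

Range = 19.3 − (-0.63) = 19.93 V.
One LSB is 19.93 V / 2097152 = 9.5034 µV.
V_rms = LSB/√12 = 9.5034 µV / √12 = 2.74 µV.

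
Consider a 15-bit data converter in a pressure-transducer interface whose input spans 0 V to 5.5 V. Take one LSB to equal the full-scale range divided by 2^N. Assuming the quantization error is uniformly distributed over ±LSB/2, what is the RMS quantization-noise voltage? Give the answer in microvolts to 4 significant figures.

48.45 µV

V_FS = 5.5 V.
One LSB is 5.5 V / 32768 = 167.847 µV.
For a uniform distribution on [−LSB/2, +LSB/2], V_rms = LSB/√12 = 167.847 µV/3.4641 = 48.45 µV.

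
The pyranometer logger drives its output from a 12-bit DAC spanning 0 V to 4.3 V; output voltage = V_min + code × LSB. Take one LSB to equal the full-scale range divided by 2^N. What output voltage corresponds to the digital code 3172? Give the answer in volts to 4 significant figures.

3.330 V

Span = 4.3 V. LSB = 4.3 V / 2^12.
V_out = 0 + 3172 × (4.3/4096) V
      = 0 + 3.32998 = 3.32998 V.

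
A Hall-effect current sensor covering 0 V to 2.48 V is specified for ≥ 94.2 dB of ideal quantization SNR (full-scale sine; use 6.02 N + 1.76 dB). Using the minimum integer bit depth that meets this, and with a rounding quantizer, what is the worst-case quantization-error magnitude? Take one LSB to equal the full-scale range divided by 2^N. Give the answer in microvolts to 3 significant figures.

18.9 µV

Span = 2.48 V.
6.02 N + 1.76 ≥ 94.2 gives N ≥ 15.355, so the minimum integer is 16.
One LSB is 2.48 V / 65536 = 37.842 µV.
Max error for round-to-nearest is LSB/2 = 18.9 µV.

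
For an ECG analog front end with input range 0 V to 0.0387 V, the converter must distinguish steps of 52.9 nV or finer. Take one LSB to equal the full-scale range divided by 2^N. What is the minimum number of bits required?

20 bits

V_FS = 0.0387 V.
0.0387 V / 52.9 nV = 731600. Since 2^19 = 524288 and 2^20 = 1048576, N = 20.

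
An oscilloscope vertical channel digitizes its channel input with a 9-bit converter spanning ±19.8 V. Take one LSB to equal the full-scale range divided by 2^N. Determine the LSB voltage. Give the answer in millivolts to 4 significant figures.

Range = 19.8 − (-19.8) = 39.6 V.
2^9 = 512 levels.
LSB = 39.6 V ÷ 2^9 = 39.6/512 V = 77.34 mV.

77.34 mV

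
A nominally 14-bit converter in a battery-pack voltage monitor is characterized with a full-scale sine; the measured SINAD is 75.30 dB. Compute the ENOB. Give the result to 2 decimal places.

ENOB = (75.30 − 1.76)/6.02 = 12.2159 bits.

12.22 bits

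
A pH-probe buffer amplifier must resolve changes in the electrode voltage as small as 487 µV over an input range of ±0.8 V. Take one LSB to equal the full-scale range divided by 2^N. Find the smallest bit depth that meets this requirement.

12 bits

Range = 0.8 − (-0.8) = 1.6 V.
1.6 V / 487 µV = 3285. Since 2^11 = 2048 and 2^12 = 4096, N = 12.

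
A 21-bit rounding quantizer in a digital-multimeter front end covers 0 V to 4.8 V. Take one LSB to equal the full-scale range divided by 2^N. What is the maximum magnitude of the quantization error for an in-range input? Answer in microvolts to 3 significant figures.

1.14 µV

Span = 4.8 V.
LSB = 4.8 V / 2^21 = 2.2888 µV.
Worst-case error for round-to-nearest is half an LSB: 1.14 µV.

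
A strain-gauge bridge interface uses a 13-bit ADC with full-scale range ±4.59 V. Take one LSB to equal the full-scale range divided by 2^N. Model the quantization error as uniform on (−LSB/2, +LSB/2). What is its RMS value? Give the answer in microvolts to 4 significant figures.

323.5 µV

Range = 4.59 − (-4.59) = 9.18 V.
LSB = 9.18 V ÷ 2^13 = 9.18/8192 V = 1.12061 mV.
RMS of a uniform error over width LSB is LSB/√12 = 323.5 µV.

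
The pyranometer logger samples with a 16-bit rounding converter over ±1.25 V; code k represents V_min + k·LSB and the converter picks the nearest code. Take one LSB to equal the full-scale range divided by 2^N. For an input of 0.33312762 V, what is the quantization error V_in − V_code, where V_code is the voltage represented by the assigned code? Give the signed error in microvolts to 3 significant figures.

The full-scale span is 1.25 − (-1.25) = 2.5 V. LSB = 2.5 V / 2^16 ≈ 38.15 µV.
(0.33312762 − (-1.25)) / LSB = 1.58312762 × 65536/2.5 = 41500.7407. Nearest integer: k = 41501.
V_code = V_min + k × range/2^16 = -1.25 + 41501 × 2.5/65536 = 0.33313751221 V.
e = 0.33312762 − (0.33313751221) = −9.89 µV.

−9.89 µV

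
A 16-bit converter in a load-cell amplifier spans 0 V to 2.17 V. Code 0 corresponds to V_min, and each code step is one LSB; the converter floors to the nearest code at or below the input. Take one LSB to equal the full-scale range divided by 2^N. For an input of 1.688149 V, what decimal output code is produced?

50983

Span = 2.17 V. LSB = 2.17 V / 2^16 ≈ 33.11 µV.
V_in − V_min = 1.688149 − (0) = 1.688149 V.
Divide by LSB: 1.688149 × 65536/2.17 = 50983.6557.
Truncating gives code 50983.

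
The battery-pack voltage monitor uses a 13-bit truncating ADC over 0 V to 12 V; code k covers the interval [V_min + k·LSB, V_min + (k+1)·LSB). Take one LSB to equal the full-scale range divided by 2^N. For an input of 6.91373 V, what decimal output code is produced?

Range is 12 V. LSB = 12 V / 2^13 ≈ 1.465 mV.
V_in − V_min = 6.91373 − (0) = 6.91373 V.
Divide by LSB: 6.91373 × 8192/12 = 4719.7730.
Truncating gives code 4719.

4719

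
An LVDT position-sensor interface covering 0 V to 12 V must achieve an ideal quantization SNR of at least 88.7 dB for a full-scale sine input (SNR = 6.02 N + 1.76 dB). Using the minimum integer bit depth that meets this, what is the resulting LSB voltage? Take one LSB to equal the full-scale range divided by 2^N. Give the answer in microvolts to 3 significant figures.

366 µV

Full-scale range = 12 V.
6.02 N + 1.76 ≥ 88.7 gives N ≥ 14.442, so the minimum integer is 15.
Step size = 12/32768 V = 366 µV.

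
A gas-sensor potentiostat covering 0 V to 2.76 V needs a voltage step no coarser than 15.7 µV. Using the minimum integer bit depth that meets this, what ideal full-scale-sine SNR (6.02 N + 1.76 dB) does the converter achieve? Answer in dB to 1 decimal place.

110.1 dB

Span = 2.76 V.
Required number of levels: 2.76/15.7 µV = 175800; smallest N with 2^N ≥ that is 18.
6.02(18) + 1.76 = 110.12 dB.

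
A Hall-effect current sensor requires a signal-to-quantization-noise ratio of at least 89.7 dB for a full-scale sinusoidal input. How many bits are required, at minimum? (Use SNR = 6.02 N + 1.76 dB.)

6.02 N + 1.76 ≥ 89.7 gives N ≥ 14.608, so the minimum integer is 15.

15 bits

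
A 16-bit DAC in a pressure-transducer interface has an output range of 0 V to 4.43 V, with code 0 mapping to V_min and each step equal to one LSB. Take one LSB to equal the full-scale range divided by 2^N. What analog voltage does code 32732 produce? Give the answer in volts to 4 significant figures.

2.213 V

Full-scale range = 4.43 V. LSB = 4.43 V / 2^16.
V_out = V_min + code × LSB = 0 V + 32732 × 4.43 V / 65536
      = 0 V + 2.21257 V = 2.21257 V.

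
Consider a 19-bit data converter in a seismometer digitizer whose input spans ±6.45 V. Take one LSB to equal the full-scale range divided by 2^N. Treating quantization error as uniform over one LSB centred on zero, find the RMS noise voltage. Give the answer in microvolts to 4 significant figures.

7.103 µV

The full-scale span is 6.45 − (-6.45) = 12.9 V.
LSB = 12.9 V / 2^19 = 24.6048 µV.
σ_q = LSB/√12 = 24.6048 µV/3.4641 = 7.103 µV.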